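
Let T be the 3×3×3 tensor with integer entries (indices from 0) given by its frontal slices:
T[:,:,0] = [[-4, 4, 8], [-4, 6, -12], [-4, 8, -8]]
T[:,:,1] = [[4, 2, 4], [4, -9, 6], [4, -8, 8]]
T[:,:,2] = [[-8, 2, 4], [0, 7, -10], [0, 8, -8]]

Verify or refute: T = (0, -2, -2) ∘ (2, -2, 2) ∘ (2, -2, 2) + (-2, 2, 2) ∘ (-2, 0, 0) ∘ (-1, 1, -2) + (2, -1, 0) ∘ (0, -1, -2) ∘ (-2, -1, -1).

Yes

Reconstruct entrywise from the claimed factors. For example, T[2,0,2] = 0 and Σₗ aₗ[2]bₗ[0]cₗ[2] = (-2)·(2)·(2) + (2)·(-2)·(-2) + (0)·(0)·(-1) = 0; checking all 27 entries, every one matches. The claim holds.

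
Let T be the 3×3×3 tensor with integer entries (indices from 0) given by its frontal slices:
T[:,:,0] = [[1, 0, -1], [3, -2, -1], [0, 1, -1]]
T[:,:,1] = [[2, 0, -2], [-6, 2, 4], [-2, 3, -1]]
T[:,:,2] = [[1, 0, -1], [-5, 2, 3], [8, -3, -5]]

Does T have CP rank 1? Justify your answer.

The mode-1 unfolding of T (rows indexed by i, columns by (j,k) = (0,0), (0,1), (0,2), (1,0), (1,1), (1,2), (2,0), (2,1), (2,2)) is [[1, 2, 1, 0, 0, 0, -1, -2, -1], [3, -6, -5, -2, 2, 2, -1, 4, 3], [0, -2, 8, 1, 3, -3, -1, -1, -5]].
There the 3×3 minor on rows i ∈ {0, 1, 2}, columns (j,k) ∈ {(0,0), (0,1), (0,2)} is det [[1, 2, 1], [3, -6, -5], [0, -2, 8]] = -112 ≠ 0, so this unfolding has rank ≥ 3; CP rank is at least every unfolding rank, so rank(T) ≥ 3.
In particular rank(T) ≥ 3 > 1, so T is not rank-1.

No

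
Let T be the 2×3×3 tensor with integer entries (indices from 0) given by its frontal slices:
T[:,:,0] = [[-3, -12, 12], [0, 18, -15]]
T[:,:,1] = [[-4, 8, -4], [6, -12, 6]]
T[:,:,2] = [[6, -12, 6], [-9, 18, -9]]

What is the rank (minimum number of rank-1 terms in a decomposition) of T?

2

Lower bound: in the mode-3 unfolding of T (rows indexed by k, columns by (i,j)) the 2×2 minor on rows k ∈ {0, 1}, columns (i,j) ∈ {(0,0), (0,1)} is det [[-3, -12], [-4, 8]] = -72 ≠ 0, so that unfolding has rank ≥ 2 and hence rank(T) ≥ 2 (CP rank is at least every unfolding rank, though it can be larger).
Upper bound: with S_k = T[:,:,k], the two rank-1 terms a₁b₁ᵀ, a₂b₂ᵀ are the rank-1 members of the pencil x·S₀ + y·S₁.
The 2×2 minor of x·S₀ + y·S₁ on rows {0,1}, columns {0,1} is −54·x² + 36·xy = (-18)·(3·x − 2·y)(x), vanishing at (x:y) = (2:3) and (0:1).
M₁ = 2·S₀ + 3·S₁ = [[-18, 0, 12], [18, 0, -12]] = (-6)·[1, -1][3, 0, -2]ᵀ and M₂ = S₁ = [[-4, 8, -4], [6, -12, 6]] = (-2)·[2, -3][1, -2, 1]ᵀ, so take a₁ = [1, -1], b₁ = [3, 0, -2], a₂ = [2, -3], b₂ = [1, -2, 1].
Each slice is an integer combination of E₁ = a₁b₁ᵀ and E₂ = a₂b₂ᵀ: S₀ = −3·E₁ + 3·E₂, S₁ = −2·E₂, S₂ = 3·E₂; reading off coefficients, c₁ = [-3, 0, 0] and c₂ = [3, -2, 3].
Hence T = [1, -1] ⊗ [3, 0, -2] ⊗ [-3, 0, 0] + [2, -3] ⊗ [1, -2, 1] ⊗ [3, -2, 3], so rank(T) ≤ 2.
These bounds meet, so rank(T) = 2.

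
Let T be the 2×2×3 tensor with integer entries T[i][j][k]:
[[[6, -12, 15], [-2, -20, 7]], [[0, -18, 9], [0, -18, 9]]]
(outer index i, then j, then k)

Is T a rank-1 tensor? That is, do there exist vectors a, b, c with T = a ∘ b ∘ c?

The mode-3 unfolding of T (rows indexed by k, columns by (i,j) = (0,0), (0,1), (1,0), (1,1)) is [[6, -2, 0, 0], [-12, -20, -18, -18], [15, 7, 9, 9]].
There the 2×2 minor on rows k ∈ {0, 1}, columns (i,j) ∈ {(0,0), (0,1)} is det [[6, -2], [-12, -20]] = -144 ≠ 0, so this unfolding has rank ≥ 2; CP rank is at least every unfolding rank, so rank(T) ≥ 2.
In particular rank(T) ≥ 2 > 1, so T is not rank-1.

No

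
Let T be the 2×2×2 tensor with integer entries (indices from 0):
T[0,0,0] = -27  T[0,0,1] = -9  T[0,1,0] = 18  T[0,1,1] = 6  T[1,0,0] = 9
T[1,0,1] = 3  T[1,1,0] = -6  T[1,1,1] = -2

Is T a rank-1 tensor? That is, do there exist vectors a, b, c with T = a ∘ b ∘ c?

Yes

The mode-1 fibre T[:,0,0] = [-27, 9] gives a = [3, -1] (primitive direction); the mode-2 fibre T[0,:,0] = [-27, 18] gives b = [3, -2]; then c[k] = T[0,0,k] / (a[0]·b[0]) = [-27, -9] / 9 = [-3, -1].
Expanding [3, -1] ∘ [3, -2] ∘ [-3, -1] reproduces all 8 entries of T, so T = [3, -1] ∘ [3, -2] ∘ [-3, -1] and rank(T) ≤ 1.
Equivalently every frontal slice T[:,:,k] is c[k] times the rank-1 matrix [3, -1] ∘ [3, -2]. So T has rank 1 (it is nonzero).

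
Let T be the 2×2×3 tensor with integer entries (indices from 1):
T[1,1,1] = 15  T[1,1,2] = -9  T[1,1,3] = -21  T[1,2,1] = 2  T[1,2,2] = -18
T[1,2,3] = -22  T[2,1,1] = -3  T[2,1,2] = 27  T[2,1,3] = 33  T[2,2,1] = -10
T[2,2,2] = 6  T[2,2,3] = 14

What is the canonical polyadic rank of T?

Lower bound: in the mode-1 unfolding of T (rows indexed by i, columns by (j,k)) the 2×2 minor on rows i ∈ {1, 2}, columns (j,k) ∈ {(1,1), (1,2)} is det [[15, -9], [-3, 27]] = 378 ≠ 0, so that unfolding has rank ≥ 2 and hence rank(T) ≥ 2 (CP rank is at least every unfolding rank, though it can be larger).
Upper bound: with S_k = T[:,:,k], the two rank-1 terms a₁b₁ᵀ, a₂b₂ᵀ are the rank-1 members of the pencil x·S₁ + y·S₂.
det(x·S₁ + y·S₂) is −144·x² + 72·xy + 432·y² = (-72)·(2·x + 3·y)(x − 2·y), vanishing at (x:y) = (3:-2) and (2:1).
M₁ = 3·S₁ − 2·S₂ = [[63, 42], [-63, -42]] = 21·[1, -1][3, 2]ᵀ and M₂ = 2·S₁ + S₂ = [[21, -14], [21, -14]] = 7·[1, 1][3, -2]ᵀ, so take a₁ = [1, -1], b₁ = [3, 2], a₂ = [1, 1], b₂ = [3, -2].
Each slice is an integer combination of E₁ = a₁b₁ᵀ and E₂ = a₂b₂ᵀ: S₁ = 3·E₁ + 2·E₂, S₂ = −6·E₁ + 3·E₂, S₃ = −9·E₁ + 2·E₂; reading off coefficients, c₁ = [3, -6, -9] and c₂ = [2, 3, 2].
Hence T = [1, -1] ⊗ [3, 2] ⊗ [3, -6, -9] + [1, 1] ⊗ [3, -2] ⊗ [2, 3, 2], so rank(T) ≤ 2.
These bounds meet, so rank(T) = 2.

2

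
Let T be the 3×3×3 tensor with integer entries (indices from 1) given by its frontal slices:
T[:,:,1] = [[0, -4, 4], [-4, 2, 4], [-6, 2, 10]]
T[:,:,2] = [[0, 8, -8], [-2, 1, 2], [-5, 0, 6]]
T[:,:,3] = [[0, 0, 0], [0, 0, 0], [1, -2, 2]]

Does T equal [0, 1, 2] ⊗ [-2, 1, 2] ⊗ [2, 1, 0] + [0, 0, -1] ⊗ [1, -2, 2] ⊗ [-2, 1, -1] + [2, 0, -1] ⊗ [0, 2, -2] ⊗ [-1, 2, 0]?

Yes

Reconstruct entrywise from the claimed factors. For example, T[3,2,3] = -2 and Σₗ aₗ[3]bₗ[2]cₗ[3] = (2)·(1)·(0) + (-1)·(-2)·(-1) + (-1)·(2)·(0) = -2; checking all 27 entries, every one matches. The claim holds.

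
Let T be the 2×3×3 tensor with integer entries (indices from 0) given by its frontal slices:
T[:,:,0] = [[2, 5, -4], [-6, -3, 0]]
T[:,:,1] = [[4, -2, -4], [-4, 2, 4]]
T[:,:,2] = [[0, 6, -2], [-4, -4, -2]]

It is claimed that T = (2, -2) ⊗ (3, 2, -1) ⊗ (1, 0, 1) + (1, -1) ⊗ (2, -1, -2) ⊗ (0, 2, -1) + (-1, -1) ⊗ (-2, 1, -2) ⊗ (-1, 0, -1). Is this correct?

Reconstruct entry (0,0,0) from the claimed factors: Σₗ aₗ[0]bₗ[0]cₗ[0] = (2)·(3)·(1) + (1)·(2)·(0) + (-1)·(-2)·(-1) = 4, but T[0,0,0] = 2. The claim is false.

No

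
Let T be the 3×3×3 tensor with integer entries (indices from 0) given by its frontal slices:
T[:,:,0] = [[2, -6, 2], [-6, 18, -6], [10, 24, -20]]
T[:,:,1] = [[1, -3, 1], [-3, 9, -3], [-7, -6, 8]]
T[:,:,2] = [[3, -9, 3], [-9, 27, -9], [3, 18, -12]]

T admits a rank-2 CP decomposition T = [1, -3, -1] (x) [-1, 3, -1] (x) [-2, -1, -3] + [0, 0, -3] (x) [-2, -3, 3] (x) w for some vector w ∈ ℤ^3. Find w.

w = [2, -1, 1]

Subtract the known terms from T to get the rank-1 residual R = [0, 0, -3] (x) [-2, -3, 3] (x) w, so R[i,j,k] = a[i]·b[j]·w[k]. Pick indices with nonzero a[2]·b[0] = (-3)·(-2) = 6. Only the fibre through (2,0,·) is needed: R[2,0,:] = T[2,0,:] − Σₗ aₗ[2]bₗ[0]cₗ = [10, -7, 3] − (-1)·(-1)·[-2, -1, -3] = [12, -6, 6]. Then w[k] = R[2,0,k] / 6 for each k, giving w = [12, -6, 6] / 6 = [2, -1, 1].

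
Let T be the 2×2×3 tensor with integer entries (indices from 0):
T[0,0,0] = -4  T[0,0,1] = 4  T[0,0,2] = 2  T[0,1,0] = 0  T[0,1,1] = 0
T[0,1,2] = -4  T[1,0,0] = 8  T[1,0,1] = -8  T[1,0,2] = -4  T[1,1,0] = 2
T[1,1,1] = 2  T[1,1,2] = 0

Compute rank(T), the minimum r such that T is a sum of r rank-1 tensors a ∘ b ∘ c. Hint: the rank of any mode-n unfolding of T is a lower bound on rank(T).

Lower bound: in the mode-3 unfolding of T (rows indexed by k, columns by (i,j)) the 3×3 minor on rows k ∈ {0, 1, 2}, columns (i,j) ∈ {(0,0), (0,1), (1,1)} is det [[-4, 0, 2], [4, 0, 2], [2, -4, 0]] = -64 ≠ 0, so that unfolding has rank ≥ 3 and hence rank(T) ≥ 3 (CP rank is at least every unfolding rank, though it can be larger).
Upper bound: T is a sum of 3 rank-1 terms, T = [1, -2] ∘ [1, 0] ∘ [-4, 4, 2] + [2, -1] ∘ [0, 1] ∘ [-1, -1, -1] + [2, 1] ∘ [0, 1] ∘ [1, 1, -1] (written with every a and b primitive with positive leading entry and the scale carried by c; CP decompositions are not unique, and this one is verified by expanding entrywise), so rank(T) ≤ 3.
These bounds meet, so rank(T) = 3.

3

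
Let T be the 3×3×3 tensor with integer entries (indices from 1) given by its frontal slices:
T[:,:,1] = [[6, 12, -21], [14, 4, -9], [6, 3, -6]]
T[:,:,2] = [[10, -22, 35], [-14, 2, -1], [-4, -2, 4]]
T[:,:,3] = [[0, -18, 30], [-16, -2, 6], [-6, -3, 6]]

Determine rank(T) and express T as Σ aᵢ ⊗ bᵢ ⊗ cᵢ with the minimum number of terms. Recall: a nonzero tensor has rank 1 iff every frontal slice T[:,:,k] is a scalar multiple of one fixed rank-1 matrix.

Lower bound: the mode-2 unfolding of T (rows indexed by j, columns by (i,k) = (1,1), (1,2), (1,3), (2,1), (2,2), (2,3), (3,1), (3,2), (3,3)) is [[6, 10, 0, 14, -14, -16, 6, -4, -6], [12, -22, -18, 4, 2, -2, 3, -2, -3], [-21, 35, 30, -9, -1, 6, -6, 4, 6]].
There the 2×2 minor on rows j ∈ {1, 2}, columns (i,k) ∈ {(1,1), (1,2)} is det [[6, 10], [12, -22]] = -252 ≠ 0, so this unfolding has rank ≥ 2; CP rank is at least every unfolding rank, so rank(T) ≥ 2. (Flattening ranks never certify an upper bound on CP rank; for that we must actually write T with 2 rank-1 terms.)
Upper bound — finding two terms. Write S_k = T[:,:,k] for the frontal slices: S₁ = [[6, 12, -21], [14, 4, -9], [6, 3, -6]], S₂ = [[10, -22, 35], [-14, 2, -1], [-4, -2, 4]], S₃ = [[0, -18, 30], [-16, -2, 6], [-6, -3, 6]].
If T = a₁ ⊗ b₁ ⊗ c₁ + a₂ ⊗ b₂ ⊗ c₂ then each S_k = c₁[k]·a₁b₁ᵀ + c₂[k]·a₂b₂ᵀ. S₁ and S₂ are linearly independent, so a₁b₁ᵀ and a₂b₂ᵀ must span the same plane of matrices: they are the rank-1 matrices of the form x·S₁ + y·S₂.
The 2×2 minor of x·S₁ + y·S₂ on rows {1,2}, columns {1,2} is −144·x² + 528·xy − 288·y² = (-48)·(x − 3·y)(3·x − 2·y), vanishing at (x:y) = (3:1) and (2:3).
M₁ = 3·S₁ + S₂ = [[28, 14, -28], [28, 14, -28], [14, 7, -14]] = 7·[2, 2, 1][2, 1, -2]ᵀ and M₂ = 2·S₁ + 3·S₂ = [[42, -42, 63], [-14, 14, -21], [0, 0, 0]] = 7·[3, -1, 0][2, -2, 3]ᵀ, so take a₁ = [2, 2, 1], b₁ = [2, 1, -2], a₂ = [3, -1, 0], b₂ = [2, -2, 3].
Each slice is an integer combination of E₁ = a₁b₁ᵀ and E₂ = a₂b₂ᵀ: S₁ = 3·E₁ − E₂, S₂ = −2·E₁ + 3·E₂, S₃ = −3·E₁ + 2·E₂; reading off coefficients, c₁ = [3, -2, -3] and c₂ = [-1, 3, 2].
Hence T = [2, 2, 1] ⊗ [2, 1, -2] ⊗ [3, -2, -3] + [3, -1, 0] ⊗ [2, -2, 3] ⊗ [-1, 3, 2], so rank(T) ≤ 2.
These bounds meet, so rank(T) = 2.
Check entry T[2,1,1] = 14: (2)·(2)·(3) + (-1)·(2)·(-1) = 14.

rank(T) = 2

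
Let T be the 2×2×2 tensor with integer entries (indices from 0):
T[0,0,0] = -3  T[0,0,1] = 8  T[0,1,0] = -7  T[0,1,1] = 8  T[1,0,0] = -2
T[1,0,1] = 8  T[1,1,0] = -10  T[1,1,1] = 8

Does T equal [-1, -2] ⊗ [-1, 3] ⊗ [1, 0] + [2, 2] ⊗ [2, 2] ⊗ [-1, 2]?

Yes

Reconstruct entrywise from the claimed factors. For example, T[1,0,0] = -2 and Σₗ aₗ[1]bₗ[0]cₗ[0] = (-2)·(-1)·(1) + (2)·(2)·(-1) = -2; checking all 8 entries, every one matches. The claim holds.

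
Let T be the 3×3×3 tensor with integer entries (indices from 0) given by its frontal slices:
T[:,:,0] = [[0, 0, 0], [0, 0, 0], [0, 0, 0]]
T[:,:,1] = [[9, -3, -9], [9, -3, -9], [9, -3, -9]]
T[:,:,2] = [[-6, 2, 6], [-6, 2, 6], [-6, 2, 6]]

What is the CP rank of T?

Lower bound: T ≠ 0 (e.g. T[0,0,1] = 9), so rank(T) ≥ 1.
Upper bound: the mode-1 fibre T[:,0,1] = [9, 9, 9] gives a = [1, 1, 1] (primitive direction); the mode-2 fibre T[0,:,1] = [9, -3, -9] gives b = [3, -1, -3]; then c[k] = T[0,0,k] / (a[0]·b[0]) = [0, 9, -6] / 3 = [0, 3, -2].
Expanding [1, 1, 1] ⊗ [3, -1, -3] ⊗ [0, 3, -2] reproduces all 27 entries of T, so T = [1, 1, 1] ⊗ [3, -1, -3] ⊗ [0, 3, -2] and rank(T) ≤ 1.
These bounds meet, so rank(T) = 1.

1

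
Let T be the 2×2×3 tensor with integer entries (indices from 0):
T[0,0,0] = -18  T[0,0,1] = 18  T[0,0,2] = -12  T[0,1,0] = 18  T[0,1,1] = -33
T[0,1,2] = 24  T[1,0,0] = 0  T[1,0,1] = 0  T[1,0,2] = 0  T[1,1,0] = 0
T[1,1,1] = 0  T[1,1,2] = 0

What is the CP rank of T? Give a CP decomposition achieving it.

rank(T) = 2

Lower bound: the mode-2 unfolding of T (rows indexed by j, columns by (i,k) = (0,0), (0,1), (0,2), (1,0), (1,1), (1,2)) is [[-18, 18, -12, 0, 0, 0], [18, -33, 24, 0, 0, 0]].
There the 2×2 minor on rows j ∈ {0, 1}, columns (i,k) ∈ {(0,0), (0,1)} is det [[-18, 18], [18, -33]] = 270 ≠ 0, so this unfolding has rank ≥ 2; CP rank is at least every unfolding rank, so rank(T) ≥ 2. (This is only a lower bound: in general the CP rank may exceed every unfolding rank, so we still need to exhibit 2 rank-1 terms summing to T.)
Upper bound — finding two terms. Every mode-1 slice of T is a multiple of one matrix: T[i,:,:] = a[i]·M with a = (1, 0) and M = [[-18, 18, -12], [18, -33, 24]] (rows indexed by j, columns by k). So it suffices to write M as a sum of two rank-1 matrices.
Splitting M by its rows (j = 0, 1), M = (1, 0)(-18, 18, -12)ᵀ + (0, 1)(18, -33, 24)ᵀ.
Hence T = (1, 0) (x) (1, 0) (x) (-18, 18, -12) + (1, 0) (x) (0, 1) (x) (18, -33, 24), so rank(T) ≤ 2.
These bounds meet, so rank(T) = 2.
Check entry T[0,1,0] = 18: (1)·(0)·(-18) + (1)·(1)·(18) = 18.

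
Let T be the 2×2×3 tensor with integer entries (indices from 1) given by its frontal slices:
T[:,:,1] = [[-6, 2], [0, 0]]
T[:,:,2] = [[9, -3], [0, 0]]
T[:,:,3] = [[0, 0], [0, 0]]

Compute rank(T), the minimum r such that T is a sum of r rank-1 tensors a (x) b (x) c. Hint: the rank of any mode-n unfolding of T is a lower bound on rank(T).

Lower bound: T ≠ 0 (e.g. T[1,1,1] = -6), so rank(T) ≥ 1.
Upper bound: if T = a (x) b (x) c then every fibre of T is a multiple of the corresponding factor, so read the factors off the fibres through the nonzero entry T[1,1,1] = -6.
The mode-1 fibre T[:,1,1] = [-6, 0] gives a = (1, 0) (primitive direction); the mode-2 fibre T[1,:,1] = [-6, 2] gives b = (3, -1); then c[k] = T[1,1,k] / (a[1]·b[1]) = [-6, 9, 0] / 3 = (-2, 3, 0).
Expanding (1, 0) (x) (3, -1) (x) (-2, 3, 0) reproduces all 12 entries of T, so T = (1, 0) (x) (3, -1) (x) (-2, 3, 0) and rank(T) ≤ 1.
These bounds meet, so rank(T) = 1.

1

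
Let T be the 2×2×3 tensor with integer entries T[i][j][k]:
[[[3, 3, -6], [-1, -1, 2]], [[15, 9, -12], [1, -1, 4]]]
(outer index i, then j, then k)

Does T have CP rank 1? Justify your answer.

The mode-2 unfolding of T (rows indexed by j, columns by (i,k) = (0,0), (0,1), (0,2), (1,0), (1,1), (1,2)) is [[3, 3, -6, 15, 9, -12], [-1, -1, 2, 1, -1, 4]].
There the 2×2 minor on rows j ∈ {0, 1}, columns (i,k) ∈ {(0,0), (1,0)} is det [[3, 15], [-1, 1]] = 18 ≠ 0, so this unfolding has rank ≥ 2; CP rank is at least every unfolding rank, so rank(T) ≥ 2.
In particular rank(T) ≥ 2 > 1, so T is not rank-1.

No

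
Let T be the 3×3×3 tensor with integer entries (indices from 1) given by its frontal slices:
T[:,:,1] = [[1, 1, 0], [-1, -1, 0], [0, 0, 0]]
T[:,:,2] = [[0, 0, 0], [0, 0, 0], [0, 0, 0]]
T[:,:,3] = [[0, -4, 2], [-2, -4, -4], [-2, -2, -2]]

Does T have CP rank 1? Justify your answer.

The mode-2 unfolding of T (rows indexed by j, columns by (i,k) = (1,1), (1,2), (1,3), (2,1), (2,2), (2,3), (3,1), (3,2), (3,3)) is [[1, 0, 0, -1, 0, -2, 0, 0, -2], [1, 0, -4, -1, 0, -4, 0, 0, -2], [0, 0, 2, 0, 0, -4, 0, 0, -2]].
There the 3×3 minor on rows j ∈ {1, 2, 3}, columns (i,k) ∈ {(1,1), (1,3), (2,3)} is det [[1, 0, -2], [1, -4, -4], [0, 2, -4]] = 20 ≠ 0, so this unfolding has rank ≥ 3; CP rank is at least every unfolding rank, so rank(T) ≥ 3.
In particular rank(T) ≥ 3 > 1, so T is not rank-1.

No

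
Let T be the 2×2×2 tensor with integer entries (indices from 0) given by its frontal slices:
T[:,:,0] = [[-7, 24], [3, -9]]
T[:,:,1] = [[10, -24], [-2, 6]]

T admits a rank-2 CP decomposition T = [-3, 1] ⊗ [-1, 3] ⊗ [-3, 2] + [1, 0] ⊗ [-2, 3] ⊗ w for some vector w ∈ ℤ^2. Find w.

Subtract the known terms from T to get the rank-1 residual R = [1, 0] ⊗ [-2, 3] ⊗ w, so R[i,j,k] = a[i]·b[j]·w[k]. Pick indices with nonzero a[0]·b[0] = (1)·(-2) = -2. Only the fibre through (0,0,·) is needed: R[0,0,:] = T[0,0,:] − Σₗ aₗ[0]bₗ[0]cₗ = [-7, 10] − (-3)·(-1)·[-3, 2] = [2, 4]. Then w[k] = R[0,0,k] / -2 for each k, giving w = [2, 4] / -2 = [-1, -2].

w = [-1, -2]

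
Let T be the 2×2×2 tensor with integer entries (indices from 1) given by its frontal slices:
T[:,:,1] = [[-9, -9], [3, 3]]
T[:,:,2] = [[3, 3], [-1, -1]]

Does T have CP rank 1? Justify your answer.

If T = a ∘ b ∘ c then every fibre of T is a multiple of the corresponding factor, so read the factors off the fibres through the nonzero entry T[1,1,1] = -9.
The mode-1 fibre T[:,1,1] = [-9, 3] gives a = (3, -1) (primitive direction); the mode-2 fibre T[1,:,1] = [-9, -9] gives b = (1, 1); then c[k] = T[1,1,k] / (a[1]·b[1]) = [-9, 3] / 3 = (-3, 1).
Expanding (3, -1) ∘ (1, 1) ∘ (-3, 1) reproduces all 8 entries of T, so T = (3, -1) ∘ (1, 1) ∘ (-3, 1) and rank(T) ≤ 1.
Equivalently every frontal slice T[:,:,k] is c[k] times the rank-1 matrix (3, -1) ∘ (1, 1). So T has rank 1 (it is nonzero).

Yes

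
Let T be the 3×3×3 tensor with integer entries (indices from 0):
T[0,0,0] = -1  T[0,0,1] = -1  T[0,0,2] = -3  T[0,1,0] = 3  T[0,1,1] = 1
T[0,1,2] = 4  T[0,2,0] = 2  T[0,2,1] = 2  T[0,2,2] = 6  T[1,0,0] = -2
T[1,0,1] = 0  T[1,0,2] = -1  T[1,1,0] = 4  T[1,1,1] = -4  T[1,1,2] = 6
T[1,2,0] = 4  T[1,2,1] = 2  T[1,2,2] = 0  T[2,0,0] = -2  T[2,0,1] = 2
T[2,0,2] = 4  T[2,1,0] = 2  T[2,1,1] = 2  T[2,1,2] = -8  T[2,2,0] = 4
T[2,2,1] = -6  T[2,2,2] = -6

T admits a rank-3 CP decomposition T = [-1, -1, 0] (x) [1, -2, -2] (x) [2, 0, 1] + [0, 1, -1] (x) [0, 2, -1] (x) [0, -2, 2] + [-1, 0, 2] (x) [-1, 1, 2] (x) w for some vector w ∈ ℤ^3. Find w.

Subtract the known terms from T to get the rank-1 residual R = [-1, 0, 2] (x) [-1, 1, 2] (x) w, so R[i,j,k] = a[i]·b[j]·w[k]. Pick indices with nonzero a[0]·b[0] = (-1)·(-1) = 1. Only the fibre through (0,0,·) is needed: R[0,0,:] = T[0,0,:] − Σₗ aₗ[0]bₗ[0]cₗ = [-1, -1, -3] − (-1)·(1)·[2, 0, 1] − (0)·(0)·[0, -2, 2] = [1, -1, -2]. Then w[k] = R[0,0,k] / 1 for each k, giving w = [1, -1, -2] / 1 = [1, -1, -2].

w = [1, -1, -2]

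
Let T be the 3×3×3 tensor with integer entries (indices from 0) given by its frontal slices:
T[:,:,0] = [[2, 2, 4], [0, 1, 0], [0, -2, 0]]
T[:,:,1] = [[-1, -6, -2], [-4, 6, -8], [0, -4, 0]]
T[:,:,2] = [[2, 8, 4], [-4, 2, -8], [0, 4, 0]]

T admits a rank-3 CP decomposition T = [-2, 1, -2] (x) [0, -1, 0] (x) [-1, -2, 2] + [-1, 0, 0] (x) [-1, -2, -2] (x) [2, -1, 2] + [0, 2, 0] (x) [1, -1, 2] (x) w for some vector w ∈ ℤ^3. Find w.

w = [0, -2, -2]

Subtract the known terms from T to get the rank-1 residual R = [0, 2, 0] (x) [1, -1, 2] (x) w, so R[i,j,k] = a[i]·b[j]·w[k]. Pick indices with nonzero a[1]·b[0] = (2)·(1) = 2. Only the fibre through (1,0,·) is needed: R[1,0,:] = T[1,0,:] − Σₗ aₗ[1]bₗ[0]cₗ = [0, -4, -4] − (1)·(0)·[-1, -2, 2] − (0)·(-1)·[2, -1, 2] = [0, -4, -4]. Then w[k] = R[1,0,k] / 2 for each k, giving w = [0, -4, -4] / 2 = [0, -2, -2].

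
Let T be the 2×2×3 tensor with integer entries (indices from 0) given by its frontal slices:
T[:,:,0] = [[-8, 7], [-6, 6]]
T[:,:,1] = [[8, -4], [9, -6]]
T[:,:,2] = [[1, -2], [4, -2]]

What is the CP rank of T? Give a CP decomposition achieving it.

rank(T) = 3

Lower bound: in the mode-3 unfolding of T (rows indexed by k, columns by (i,j)) the 3×3 minor on rows k ∈ {0, 1, 2}, columns (i,j) ∈ {(0,0), (0,1), (1,0)} is det [[-8, 7, -6], [8, -4, 9], [1, -2, 4]] = -105 ≠ 0, so that unfolding has rank ≥ 3 and hence rank(T) ≥ 3 (CP rank is at least every unfolding rank, though it can be larger).
Upper bound: T is a sum of 3 rank-1 terms, T = [1, 0] ⊗ [1, 1] ⊗ [-2, 2, -1] + [1, 2] ⊗ [2, -1] ⊗ [-1, 2, 1] + [2, 1] ⊗ [1, -2] ⊗ [-2, 1, 0] (one valid choice — decompositions are not unique — normalised so each a, b is primitive with positive first nonzero entry; check it by expanding all entries), so rank(T) ≤ 3.
These bounds meet, so rank(T) = 3.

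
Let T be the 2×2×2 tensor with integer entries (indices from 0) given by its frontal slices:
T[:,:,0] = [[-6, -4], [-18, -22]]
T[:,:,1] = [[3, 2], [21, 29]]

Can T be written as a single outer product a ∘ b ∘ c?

No

The mode-3 unfolding of T (rows indexed by k, columns by (i,j) = (0,0), (0,1), (1,0), (1,1)) is [[-6, -4, -18, -22], [3, 2, 21, 29]].
There the 2×2 minor on rows k ∈ {0, 1}, columns (i,j) ∈ {(0,0), (1,0)} is det [[-6, -18], [3, 21]] = -72 ≠ 0, so this unfolding has rank ≥ 2; CP rank is at least every unfolding rank, so rank(T) ≥ 2.
In particular rank(T) ≥ 2 > 1, so T is not rank-1.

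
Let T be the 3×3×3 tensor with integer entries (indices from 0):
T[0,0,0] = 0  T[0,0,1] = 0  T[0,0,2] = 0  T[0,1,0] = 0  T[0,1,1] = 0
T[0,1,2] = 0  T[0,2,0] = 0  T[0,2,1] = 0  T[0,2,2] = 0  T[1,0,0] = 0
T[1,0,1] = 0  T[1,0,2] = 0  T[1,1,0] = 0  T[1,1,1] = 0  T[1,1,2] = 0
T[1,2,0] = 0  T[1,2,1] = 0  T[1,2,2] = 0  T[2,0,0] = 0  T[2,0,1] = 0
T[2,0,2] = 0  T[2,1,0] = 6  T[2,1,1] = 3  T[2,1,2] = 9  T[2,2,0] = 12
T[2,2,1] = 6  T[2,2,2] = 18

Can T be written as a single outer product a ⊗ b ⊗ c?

If T = a ⊗ b ⊗ c then every fibre of T is a multiple of the corresponding factor, so read the factors off the fibres through the nonzero entry T[2,1,0] = 6.
The mode-1 fibre T[:,1,0] = [0, 0, 6] gives a = (0, 0, 1) (primitive direction); the mode-2 fibre T[2,:,0] = [0, 6, 12] gives b = (0, 1, 2); then c[k] = T[2,1,k] / (a[2]·b[1]) = [6, 3, 9] / 1 = (6, 3, 9).
Expanding (0, 0, 1) ⊗ (0, 1, 2) ⊗ (6, 3, 9) reproduces all 27 entries of T, so T = (0, 0, 1) ⊗ (0, 1, 2) ⊗ (6, 3, 9) and rank(T) ≤ 1.
Equivalently every frontal slice T[:,:,k] is c[k] times the rank-1 matrix (0, 0, 1) ⊗ (0, 1, 2). So T has rank 1 (it is nonzero).

Yes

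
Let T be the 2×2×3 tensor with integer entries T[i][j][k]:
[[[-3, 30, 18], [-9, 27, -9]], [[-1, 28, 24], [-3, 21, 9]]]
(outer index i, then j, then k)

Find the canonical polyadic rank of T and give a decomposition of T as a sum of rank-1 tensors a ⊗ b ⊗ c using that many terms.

Lower bound: the mode-2 unfolding of T (rows indexed by j, columns by (i,k) = (0,0), (0,1), (0,2), (1,0), (1,1), (1,2)) is [[-3, 30, 18, -1, 28, 24], [-9, 27, -9, -3, 21, 9]].
There the 2×2 minor on rows j ∈ {0, 1}, columns (i,k) ∈ {(0,0), (0,1)} is det [[-3, 30], [-9, 27]] = 189 ≠ 0, so this unfolding has rank ≥ 2; CP rank is at least every unfolding rank, so rank(T) ≥ 2. (This is only a lower bound: in general the CP rank may exceed every unfolding rank, so we still need to exhibit 2 rank-1 terms summing to T.)
Upper bound — finding two terms. Write S_k = T[:,:,k] for the frontal slices: S₀ = [[-3, -9], [-1, -3]], S₁ = [[30, 27], [28, 21]], S₂ = [[18, -9], [24, 9]].
If T = a₁ ⊗ b₁ ⊗ c₁ + a₂ ⊗ b₂ ⊗ c₂ then each S_k = c₁[k]·a₁b₁ᵀ + c₂[k]·a₂b₂ᵀ. S₀ and S₁ are linearly independent, so a₁b₁ᵀ and a₂b₂ᵀ must span the same plane of matrices: they are the rank-1 matrices of the form x·S₀ + y·S₁.
det(x·S₀ + y·S₁) is 126·xy − 126·y² = 126·(x − y)(y), vanishing at (x:y) = (1:1) and (1:0).
M₁ = S₀ + S₁ = [[27, 18], [27, 18]] = 9·[1, 1][3, 2]ᵀ and M₂ = S₀ = [[-3, -9], [-1, -3]] = −[3, 1][1, 3]ᵀ, so take a₁ = [1, 1], b₁ = [3, 2], a₂ = [3, 1], b₂ = [1, 3].
Each slice is an integer combination of E₁ = a₁b₁ᵀ and E₂ = a₂b₂ᵀ: S₀ = −E₂, S₁ = 9·E₁ + E₂, S₂ = 9·E₁ − 3·E₂; reading off coefficients, c₁ = [0, 9, 9] and c₂ = [-1, 1, -3].
Hence T = [1, 1] ⊗ [3, 2] ⊗ [0, 9, 9] + [3, 1] ⊗ [1, 3] ⊗ [-1, 1, -3], so rank(T) ≤ 2.
These bounds meet, so rank(T) = 2.

rank(T) = 2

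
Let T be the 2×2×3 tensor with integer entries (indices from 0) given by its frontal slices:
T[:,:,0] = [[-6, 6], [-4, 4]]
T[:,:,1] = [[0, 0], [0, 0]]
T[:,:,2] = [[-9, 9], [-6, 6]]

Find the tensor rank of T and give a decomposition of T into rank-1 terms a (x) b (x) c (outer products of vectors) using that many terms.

Lower bound: T ≠ 0 (e.g. T[0,0,0] = -6), so rank(T) ≥ 1.
Upper bound: if T = a (x) b (x) c then every fibre of T is a multiple of the corresponding factor, so read the factors off the fibres through the nonzero entry T[0,0,0] = -6.
The mode-1 fibre T[:,0,0] = [-6, -4] gives a = (3, 2) (primitive direction); the mode-2 fibre T[0,:,0] = [-6, 6] gives b = (1, -1); then c[k] = T[0,0,k] / (a[0]·b[0]) = [-6, 0, -9] / 3 = (-2, 0, -3).
Expanding (3, 2) (x) (1, -1) (x) (-2, 0, -3) reproduces all 12 entries of T, so T = (3, 2) (x) (1, -1) (x) (-2, 0, -3) and rank(T) ≤ 1.
These bounds meet, so rank(T) = 1.

rank(T) = 1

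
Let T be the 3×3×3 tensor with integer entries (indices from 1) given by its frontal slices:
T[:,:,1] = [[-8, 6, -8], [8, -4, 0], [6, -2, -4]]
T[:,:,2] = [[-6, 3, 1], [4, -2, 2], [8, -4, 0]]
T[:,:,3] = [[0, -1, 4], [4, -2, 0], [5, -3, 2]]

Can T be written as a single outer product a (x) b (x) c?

No

The mode-3 unfolding of T (rows indexed by k, columns by (i,j) = (1,1), (1,2), (1,3), (2,1), (2,2), (2,3), (3,1), (3,2), (3,3)) is [[-8, 6, -8, 8, -4, 0, 6, -2, -4], [-6, 3, 1, 4, -2, 2, 8, -4, 0], [0, -1, 4, 4, -2, 0, 5, -3, 2]].
There the 3×3 minor on rows k ∈ {1, 2, 3}, columns (i,j) ∈ {(1,1), (1,2), (1,3)} is det [[-8, 6, -8], [-6, 3, 1], [0, -1, 4]] = -8 ≠ 0, so this unfolding has rank ≥ 3; CP rank is at least every unfolding rank, so rank(T) ≥ 3.
In particular rank(T) ≥ 3 > 1, so T is not rank-1.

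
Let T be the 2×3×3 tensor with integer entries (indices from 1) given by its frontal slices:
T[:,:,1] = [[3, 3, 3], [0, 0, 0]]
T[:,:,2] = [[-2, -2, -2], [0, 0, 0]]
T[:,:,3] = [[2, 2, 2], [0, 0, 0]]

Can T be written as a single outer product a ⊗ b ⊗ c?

The mode-1 fibre T[:,1,1] = [3, 0] gives a = [1, 0] (primitive direction); the mode-2 fibre T[1,:,1] = [3, 3, 3] gives b = [1, 1, 1]; then c[k] = T[1,1,k] / (a[1]·b[1]) = [3, -2, 2] / 1 = [3, -2, 2].
Expanding [1, 0] ⊗ [1, 1, 1] ⊗ [3, -2, 2] reproduces all 18 entries of T, so T = [1, 0] ⊗ [1, 1, 1] ⊗ [3, -2, 2] and rank(T) ≤ 1.
Equivalently every frontal slice T[:,:,k] is c[k] times the rank-1 matrix [1, 0] ⊗ [1, 1, 1]. So T has rank 1 (it is nonzero).

Yes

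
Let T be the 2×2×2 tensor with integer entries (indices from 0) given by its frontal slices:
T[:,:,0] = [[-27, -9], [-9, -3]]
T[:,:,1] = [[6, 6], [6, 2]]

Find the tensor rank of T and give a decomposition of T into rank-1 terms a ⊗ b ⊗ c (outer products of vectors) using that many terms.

Lower bound: the mode-2 unfolding of T (rows indexed by j, columns by (i,k) = (0,0), (0,1), (1,0), (1,1)) is [[-27, 6, -9, 6], [-9, 6, -3, 2]].
There the 2×2 minor on rows j ∈ {0, 1}, columns (i,k) ∈ {(0,0), (0,1)} is det [[-27, 6], [-9, 6]] = -108 ≠ 0, so this unfolding has rank ≥ 2; CP rank is at least every unfolding rank, so rank(T) ≥ 2. (This is only a lower bound: in general the CP rank may exceed every unfolding rank, so we still need to exhibit 2 rank-1 terms summing to T.)
Upper bound — finding two terms. Write S_k = T[:,:,k] for the frontal slices: S₀ = [[-27, -9], [-9, -3]], S₁ = [[6, 6], [6, 2]].
If T = a₁ ⊗ b₁ ⊗ c₁ + a₂ ⊗ b₂ ⊗ c₂ then each S_k = c₁[k]·a₁b₁ᵀ + c₂[k]·a₂b₂ᵀ. S₀ and S₁ are linearly independent, so a₁b₁ᵀ and a₂b₂ᵀ must span the same plane of matrices: they are the rank-1 matrices of the form x·S₀ + y·S₁.
det(x·S₀ + y·S₁) is 36·xy − 24·y² = 12·(3·x − 2·y)(y), vanishing at (x:y) = (2:3) and (1:0).
M₁ = 2·S₀ + 3·S₁ = [[-36, 0], [0, 0]] = (-36)·[1, 0][1, 0]ᵀ and M₂ = S₀ = [[-27, -9], [-9, -3]] = (-3)·[3, 1][3, 1]ᵀ, so take a₁ = [1, 0], b₁ = [1, 0], a₂ = [3, 1], b₂ = [3, 1].
Each slice is an integer combination of E₁ = a₁b₁ᵀ and E₂ = a₂b₂ᵀ: S₀ = −3·E₂, S₁ = −12·E₁ + 2·E₂; reading off coefficients, c₁ = [0, -12] and c₂ = [-3, 2].
Hence T = [1, 0] ⊗ [1, 0] ⊗ [0, -12] + [3, 1] ⊗ [3, 1] ⊗ [-3, 2], so rank(T) ≤ 2.
These bounds meet, so rank(T) = 2.

rank(T) = 2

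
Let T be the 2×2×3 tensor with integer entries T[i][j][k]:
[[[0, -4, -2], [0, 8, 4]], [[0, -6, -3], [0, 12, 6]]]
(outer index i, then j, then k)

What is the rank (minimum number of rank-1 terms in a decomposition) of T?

1

Lower bound: T ≠ 0 (e.g. T[0,0,1] = -4), so rank(T) ≥ 1.
Upper bound: if T = a ⊗ b ⊗ c then every fibre of T is a multiple of the corresponding factor, so read the factors off the fibres through the nonzero entry T[0,0,1] = -4.
The mode-1 fibre T[:,0,1] = [-4, -6] gives a = (2, 3) (primitive direction); the mode-2 fibre T[0,:,1] = [-4, 8] gives b = (1, -2); then c[k] = T[0,0,k] / (a[0]·b[0]) = [0, -4, -2] / 2 = (0, -2, -1).
Expanding (2, 3) ⊗ (1, -2) ⊗ (0, -2, -1) reproduces all 12 entries of T, so T = (2, 3) ⊗ (1, -2) ⊗ (0, -2, -1) and rank(T) ≤ 1.
These bounds meet, so rank(T) = 1.
Check entry T[1,1,0] = 0: (3)·(-2)·(0) = 0.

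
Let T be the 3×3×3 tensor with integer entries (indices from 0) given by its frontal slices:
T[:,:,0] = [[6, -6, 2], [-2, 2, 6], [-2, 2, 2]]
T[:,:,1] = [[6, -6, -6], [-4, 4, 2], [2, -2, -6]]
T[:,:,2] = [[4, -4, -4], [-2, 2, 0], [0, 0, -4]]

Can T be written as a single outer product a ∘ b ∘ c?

The mode-3 unfolding of T (rows indexed by k, columns by (i,j) = (0,0), (0,1), (0,2), (1,0), (1,1), (1,2), (2,0), (2,1), (2,2)) is [[6, -6, 2, -2, 2, 6, -2, 2, 2], [6, -6, -6, -4, 4, 2, 2, -2, -6], [4, -4, -4, -2, 2, 0, 0, 0, -4]].
There the 3×3 minor on rows k ∈ {0, 1, 2}, columns (i,j) ∈ {(0,0), (0,2), (1,0)} is det [[6, 2, -2], [6, -6, -4], [4, -4, -2]] = -32 ≠ 0, so this unfolding has rank ≥ 3; CP rank is at least every unfolding rank, so rank(T) ≥ 3.
In particular rank(T) ≥ 3 > 1, so T is not rank-1.

No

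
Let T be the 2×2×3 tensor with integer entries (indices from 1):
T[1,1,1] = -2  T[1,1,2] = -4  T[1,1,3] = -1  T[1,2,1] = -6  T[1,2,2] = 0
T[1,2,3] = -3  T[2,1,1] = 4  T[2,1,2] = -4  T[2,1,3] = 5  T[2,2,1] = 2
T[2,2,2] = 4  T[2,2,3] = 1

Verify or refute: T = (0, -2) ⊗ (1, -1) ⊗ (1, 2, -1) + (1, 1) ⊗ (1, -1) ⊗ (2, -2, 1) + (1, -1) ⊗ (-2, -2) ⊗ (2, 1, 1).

No

Reconstruct entry (2,2,1) from the claimed factors: Σₗ aₗ[2]bₗ[2]cₗ[1] = (-2)·(-1)·(1) + (1)·(-1)·(2) + (-1)·(-2)·(2) = 4, but T[2,2,1] = 2. The claim is false.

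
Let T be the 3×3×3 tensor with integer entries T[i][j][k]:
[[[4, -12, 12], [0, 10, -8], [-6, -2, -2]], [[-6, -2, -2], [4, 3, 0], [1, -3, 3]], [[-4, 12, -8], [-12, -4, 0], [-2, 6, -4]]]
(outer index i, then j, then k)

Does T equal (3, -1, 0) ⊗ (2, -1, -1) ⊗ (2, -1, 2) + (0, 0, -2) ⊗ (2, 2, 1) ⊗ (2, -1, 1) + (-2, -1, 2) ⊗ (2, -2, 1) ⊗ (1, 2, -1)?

Reconstruct entry (0,0,0) from the claimed factors: Σₗ aₗ[0]bₗ[0]cₗ[0] = (3)·(2)·(2) + (0)·(2)·(2) + (-2)·(2)·(1) = 8, but T[0,0,0] = 4. The claim is false.

No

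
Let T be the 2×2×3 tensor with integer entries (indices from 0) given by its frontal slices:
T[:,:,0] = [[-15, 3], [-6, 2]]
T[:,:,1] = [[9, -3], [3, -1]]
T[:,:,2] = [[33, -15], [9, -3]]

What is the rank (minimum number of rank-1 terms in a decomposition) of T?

Lower bound: the mode-2 unfolding of T (rows indexed by j, columns by (i,k) = (0,0), (0,1), (0,2), (1,0), (1,1), (1,2)) is [[-15, 9, 33, -6, 3, 9], [3, -3, -15, 2, -1, -3]].
There the 2×2 minor on rows j ∈ {0, 1}, columns (i,k) ∈ {(0,0), (0,1)} is det [[-15, 9], [3, -3]] = 18 ≠ 0, so this unfolding has rank ≥ 2; CP rank is at least every unfolding rank, so rank(T) ≥ 2. (This is only a lower bound: in general the CP rank may exceed every unfolding rank, so we still need to exhibit 2 rank-1 terms summing to T.)
Upper bound — finding two terms. Write S_k = T[:,:,k] for the frontal slices: S₀ = [[-15, 3], [-6, 2]], S₁ = [[9, -3], [3, -1]], S₂ = [[33, -15], [9, -3]].
If T = a₁ ⊗ b₁ ⊗ c₁ + a₂ ⊗ b₂ ⊗ c₂ then each S_k = c₁[k]·a₁b₁ᵀ + c₂[k]·a₂b₂ᵀ. S₀ and S₁ are linearly independent, so a₁b₁ᵀ and a₂b₂ᵀ must span the same plane of matrices: they are the rank-1 matrices of the form x·S₀ + y·S₁.
det(x·S₀ + y·S₁) is −12·x² + 6·xy = (-6)·(2·x − y)(x), vanishing at (x:y) = (1:2) and (0:1).
M₁ = S₀ + 2·S₁ = [[3, -3], [0, 0]] = 3·(1, 0)(1, -1)ᵀ and M₂ = S₁ = [[9, -3], [3, -1]] = (3, 1)(3, -1)ᵀ, so take a₁ = (1, 0), b₁ = (1, -1), a₂ = (3, 1), b₂ = (3, -1).
Each slice is an integer combination of E₁ = a₁b₁ᵀ and E₂ = a₂b₂ᵀ: S₀ = 3·E₁ − 2·E₂, S₁ = E₂, S₂ = 6·E₁ + 3·E₂; reading off coefficients, c₁ = (3, 0, 6) and c₂ = (-2, 1, 3).
Hence T = (1, 0) ⊗ (1, -1) ⊗ (3, 0, 6) + (3, 1) ⊗ (3, -1) ⊗ (-2, 1, 3), so rank(T) ≤ 2.
These bounds meet, so rank(T) = 2.

2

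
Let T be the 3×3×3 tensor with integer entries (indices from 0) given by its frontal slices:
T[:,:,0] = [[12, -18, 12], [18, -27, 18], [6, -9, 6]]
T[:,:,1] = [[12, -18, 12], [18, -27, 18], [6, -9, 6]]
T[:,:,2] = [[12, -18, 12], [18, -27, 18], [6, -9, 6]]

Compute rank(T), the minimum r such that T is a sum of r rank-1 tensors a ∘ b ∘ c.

Lower bound: T ≠ 0 (e.g. T[0,0,0] = 12), so rank(T) ≥ 1.
Upper bound: the mode-1 fibre T[:,0,0] = [12, 18, 6] gives a = (2, 3, 1) (primitive direction); the mode-2 fibre T[0,:,0] = [12, -18, 12] gives b = (2, -3, 2); then c[k] = T[0,0,k] / (a[0]·b[0]) = [12, 12, 12] / 4 = (3, 3, 3).
Expanding (2, 3, 1) ∘ (2, -3, 2) ∘ (3, 3, 3) reproduces all 27 entries of T, so T = (2, 3, 1) ∘ (2, -3, 2) ∘ (3, 3, 3) and rank(T) ≤ 1.
These bounds meet, so rank(T) = 1.

1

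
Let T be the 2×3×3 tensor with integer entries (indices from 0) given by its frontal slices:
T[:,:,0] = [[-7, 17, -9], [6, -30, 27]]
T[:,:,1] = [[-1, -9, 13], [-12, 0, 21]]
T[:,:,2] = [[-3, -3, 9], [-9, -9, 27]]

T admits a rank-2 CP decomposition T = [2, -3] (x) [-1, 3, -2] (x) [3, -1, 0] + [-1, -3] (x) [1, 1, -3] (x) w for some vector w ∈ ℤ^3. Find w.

w = [1, 3, 3]

Subtract the known terms from T to get the rank-1 residual R = [-1, -3] (x) [1, 1, -3] (x) w, so R[i,j,k] = a[i]·b[j]·w[k]. Pick indices with nonzero a[0]·b[0] = (-1)·(1) = -1. Only the fibre through (0,0,·) is needed: R[0,0,:] = T[0,0,:] − Σₗ aₗ[0]bₗ[0]cₗ = [-7, -1, -3] − (2)·(-1)·[3, -1, 0] = [-1, -3, -3]. Then w[k] = R[0,0,k] / -1 for each k, giving w = [-1, -3, -3] / -1 = [1, 3, 3].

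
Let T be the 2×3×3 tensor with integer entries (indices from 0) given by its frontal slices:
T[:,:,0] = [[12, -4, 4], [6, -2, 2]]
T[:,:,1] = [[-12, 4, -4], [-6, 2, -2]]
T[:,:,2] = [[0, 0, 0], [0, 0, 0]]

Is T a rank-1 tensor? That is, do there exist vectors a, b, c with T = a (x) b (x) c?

The mode-1 fibre T[:,0,0] = [12, 6] gives a = [2, 1] (primitive direction); the mode-2 fibre T[0,:,0] = [12, -4, 4] gives b = [3, -1, 1]; then c[k] = T[0,0,k] / (a[0]·b[0]) = [12, -12, 0] / 6 = [2, -2, 0].
Expanding [2, 1] (x) [3, -1, 1] (x) [2, -2, 0] reproduces all 18 entries of T, so T = [2, 1] (x) [3, -1, 1] (x) [2, -2, 0] and rank(T) ≤ 1.
Equivalently every frontal slice T[:,:,k] is c[k] times the rank-1 matrix [2, 1] (x) [3, -1, 1]. So T has rank 1 (it is nonzero).

Yes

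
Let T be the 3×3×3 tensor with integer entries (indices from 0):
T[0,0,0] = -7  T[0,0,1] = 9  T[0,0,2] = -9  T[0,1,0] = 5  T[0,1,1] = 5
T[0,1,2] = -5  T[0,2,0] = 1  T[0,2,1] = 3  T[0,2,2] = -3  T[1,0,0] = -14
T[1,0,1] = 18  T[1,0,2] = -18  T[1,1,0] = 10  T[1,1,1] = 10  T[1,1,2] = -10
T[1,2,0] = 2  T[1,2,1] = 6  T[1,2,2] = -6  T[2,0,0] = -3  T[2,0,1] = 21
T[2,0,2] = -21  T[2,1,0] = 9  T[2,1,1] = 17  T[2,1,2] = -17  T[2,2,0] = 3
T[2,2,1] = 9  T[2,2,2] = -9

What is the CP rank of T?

2

Lower bound: the mode-3 unfolding of T (rows indexed by k, columns by (i,j) = (0,0), (0,1), (0,2), (1,0), (1,1), (1,2), (2,0), (2,1), (2,2)) is [[-7, 5, 1, -14, 10, 2, -3, 9, 3], [9, 5, 3, 18, 10, 6, 21, 17, 9], [-9, -5, -3, -18, -10, -6, -21, -17, -9]].
There the 2×2 minor on rows k ∈ {0, 1}, columns (i,j) ∈ {(0,0), (0,1)} is det [[-7, 5], [9, 5]] = -80 ≠ 0, so this unfolding has rank ≥ 2; CP rank is at least every unfolding rank, so rank(T) ≥ 2. (This is only a lower bound: in general the CP rank may exceed every unfolding rank, so we still need to exhibit 2 rank-1 terms summing to T.)
Upper bound — finding two terms. Write S_k = T[:,:,k] for the frontal slices: S₀ = [[-7, 5, 1], [-14, 10, 2], [-3, 9, 3]], S₁ = [[9, 5, 3], [18, 10, 6], [21, 17, 9]], S₂ = [[-9, -5, -3], [-18, -10, -6], [-21, -17, -9]].
If T = a₁ ⊗ b₁ ⊗ c₁ + a₂ ⊗ b₂ ⊗ c₂ then each S_k = c₁[k]·a₁b₁ᵀ + c₂[k]·a₂b₂ᵀ. S₀ and S₁ are linearly independent, so a₁b₁ᵀ and a₂b₂ᵀ must span the same plane of matrices: they are the rank-1 matrices of the form x·S₀ + y·S₁.
The 2×2 minor of x·S₀ + y·S₁ on rows {0,2}, columns {0,1} is −48·x² − 128·xy + 48·y² = (-16)·(x + 3·y)(3·x − y), vanishing at (x:y) = (3:-1) and (1:3).
M₁ = 3·S₀ − S₁ = [[-30, 10, 0], [-60, 20, 0], [-30, 10, 0]] = (-10)·(1, 2, 1)(3, -1, 0)ᵀ and M₂ = S₀ + 3·S₁ = [[20, 20, 10], [40, 40, 20], [60, 60, 30]] = 10·(1, 2, 3)(2, 2, 1)ᵀ, so take a₁ = (1, 2, 1), b₁ = (3, -1, 0), a₂ = (1, 2, 3), b₂ = (2, 2, 1).
Each slice is an integer combination of E₁ = a₁b₁ᵀ and E₂ = a₂b₂ᵀ: S₀ = −3·E₁ + E₂, S₁ = E₁ + 3·E₂, S₂ = −E₁ − 3·E₂; reading off coefficients, c₁ = (-3, 1, -1) and c₂ = (1, 3, -3).
Hence T = (1, 2, 1) ⊗ (3, -1, 0) ⊗ (-3, 1, -1) + (1, 2, 3) ⊗ (2, 2, 1) ⊗ (1, 3, -3), so rank(T) ≤ 2.
These bounds meet, so rank(T) = 2.
Check entry T[0,2,2] = -3: (1)·(0)·(-1) + (1)·(1)·(-3) = -3.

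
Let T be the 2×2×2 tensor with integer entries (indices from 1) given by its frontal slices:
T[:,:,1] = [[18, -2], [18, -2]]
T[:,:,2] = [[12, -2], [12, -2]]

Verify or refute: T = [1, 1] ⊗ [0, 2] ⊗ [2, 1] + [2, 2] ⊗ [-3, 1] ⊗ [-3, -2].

Reconstruct entrywise from the claimed factors. For example, T[1,1,1] = 18 and Σₗ aₗ[1]bₗ[1]cₗ[1] = (1)·(0)·(2) + (2)·(-3)·(-3) = 18; checking all 8 entries, every one matches. The claim holds.

Yes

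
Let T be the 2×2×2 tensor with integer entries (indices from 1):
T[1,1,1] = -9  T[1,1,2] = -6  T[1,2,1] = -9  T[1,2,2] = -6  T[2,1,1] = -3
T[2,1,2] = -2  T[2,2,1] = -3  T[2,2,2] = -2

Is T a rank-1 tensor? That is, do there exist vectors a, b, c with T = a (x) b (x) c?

If T = a (x) b (x) c then every fibre of T is a multiple of the corresponding factor, so read the factors off the fibres through the nonzero entry T[1,1,1] = -9.
The mode-1 fibre T[:,1,1] = [-9, -3] gives a = (3, 1) (primitive direction); the mode-2 fibre T[1,:,1] = [-9, -9] gives b = (1, 1); then c[k] = T[1,1,k] / (a[1]·b[1]) = [-9, -6] / 3 = (-3, -2).
Expanding (3, 1) (x) (1, 1) (x) (-3, -2) reproduces all 8 entries of T, so T = (3, 1) (x) (1, 1) (x) (-3, -2) and rank(T) ≤ 1.
Equivalently every frontal slice T[:,:,k] is c[k] times the rank-1 matrix (3, 1) (x) (1, 1). So T has rank 1 (it is nonzero).

Yes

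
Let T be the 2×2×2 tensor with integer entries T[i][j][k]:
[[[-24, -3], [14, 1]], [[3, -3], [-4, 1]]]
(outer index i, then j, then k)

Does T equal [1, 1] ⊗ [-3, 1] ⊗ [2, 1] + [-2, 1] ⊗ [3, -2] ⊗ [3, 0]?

Yes

Reconstruct entrywise from the claimed factors. For example, T[0,1,1] = 1 and Σₗ aₗ[0]bₗ[1]cₗ[1] = (1)·(1)·(1) + (-2)·(-2)·(0) = 1; checking all 8 entries, every one matches. The claim holds.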